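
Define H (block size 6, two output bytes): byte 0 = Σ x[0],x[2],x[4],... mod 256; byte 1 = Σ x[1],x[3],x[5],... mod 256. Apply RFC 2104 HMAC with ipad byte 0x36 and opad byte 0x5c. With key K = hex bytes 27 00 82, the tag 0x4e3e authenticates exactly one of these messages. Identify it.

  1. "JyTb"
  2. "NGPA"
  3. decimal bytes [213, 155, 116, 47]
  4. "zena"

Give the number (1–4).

Key hex bytes 27 00 82 is 3 bytes ≤ B = 6; zero-pad to 6 bytes: K' = 27 00 82 00 00 00.
K' ⊕ ipad = 11 36 b4 36 36 36; K' ⊕ opad = 7b 5c de 5c 5c 5c.
m1: inner = H(11 36 b4 36 36 36 4a 79 54 62) = 99 7d; tag = H(7b 5c de 5c 5c 5c 99 7d) = 4e91
m2: inner = H(11 36 b4 36 36 36 4e 47 50 41) = 99 2a; tag = H(7b 5c de 5c 5c 5c 99 2a) = 4e3e ← matches
m3: inner = H(11 36 b4 36 36 36 d5 9b 74 2f) = 44 6c; tag = H(7b 5c de 5c 5c 5c 44 6c) = f980
m4: inner = H(11 36 b4 36 36 36 7a 65 6e 61) = e3 68; tag = H(7b 5c de 5c 5c 5c e3 68) = 987c

2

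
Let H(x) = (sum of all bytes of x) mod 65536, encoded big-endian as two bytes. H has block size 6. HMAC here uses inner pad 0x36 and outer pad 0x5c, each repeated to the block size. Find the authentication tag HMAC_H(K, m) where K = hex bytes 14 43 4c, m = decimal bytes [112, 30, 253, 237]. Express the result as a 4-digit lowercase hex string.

Key hex bytes 14 43 4c is 3 bytes ≤ B = 6; zero-pad to 6 bytes: K' = 14 43 4c 00 00 00.
K' ⊕ ipad = 22 75 7a 36 36 36.  K' ⊕ opad = 48 1f 10 5c 5c 5c.
Inner input = (K'⊕ipad) ∥ m = 22 75 7a 36 36 36 ∥ 70 1e fd ed.
Inner hash: sum = 34+117+122+54+54+54+112+30+253+237 = 1067 → 04 2b.
Outer input = (K'⊕opad) ∥ inner = 48 1f 10 5c 5c 5c ∥ 04 2b.
Outer hash (tag): sum = 72+31+16+92+92+92+4+43 = 442 → 01 ba.

01ba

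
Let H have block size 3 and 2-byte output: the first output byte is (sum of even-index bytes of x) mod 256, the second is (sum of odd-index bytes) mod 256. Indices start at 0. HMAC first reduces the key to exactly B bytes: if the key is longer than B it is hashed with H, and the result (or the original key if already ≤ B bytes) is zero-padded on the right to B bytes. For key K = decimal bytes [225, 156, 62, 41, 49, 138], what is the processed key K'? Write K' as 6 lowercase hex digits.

|K| = 6 > B = 3, so first hash the key.
H(K): even-index sum = 336 mod 256 = 80; odd-index sum = 335 mod 256 = 79 → 50 4f.
Zero-pad H(K) = 50 4f to 3 bytes: K' = 50 4f 00.

504f00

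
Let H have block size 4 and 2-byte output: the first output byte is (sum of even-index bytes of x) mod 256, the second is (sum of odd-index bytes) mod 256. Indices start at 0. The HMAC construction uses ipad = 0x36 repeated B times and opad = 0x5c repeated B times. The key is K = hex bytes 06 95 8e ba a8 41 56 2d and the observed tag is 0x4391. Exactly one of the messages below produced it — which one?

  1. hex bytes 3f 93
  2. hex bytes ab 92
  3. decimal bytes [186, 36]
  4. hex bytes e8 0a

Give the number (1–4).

Key hex bytes 06 95 8e ba a8 41 56 2d is 8 bytes > B = 4, so hash it first: H(key) = 92 bd, then zero-pad to 4 bytes: K' = 92 bd 00 00.
K' ⊕ ipad = a4 8b 36 36; K' ⊕ opad = ce e1 5c 5c.
m1: inner = H(a4 8b 36 36 3f 93) = 19 54; tag = H(ce e1 5c 5c 19 54) = 4391 ← matches
m2: inner = H(a4 8b 36 36 ab 92) = 85 53; tag = H(ce e1 5c 5c 85 53) = af90
m3: inner = H(a4 8b 36 36 ba 24) = 94 e5; tag = H(ce e1 5c 5c 94 e5) = be22
m4: inner = H(a4 8b 36 36 e8 0a) = c2 cb; tag = H(ce e1 5c 5c c2 cb) = ec08

1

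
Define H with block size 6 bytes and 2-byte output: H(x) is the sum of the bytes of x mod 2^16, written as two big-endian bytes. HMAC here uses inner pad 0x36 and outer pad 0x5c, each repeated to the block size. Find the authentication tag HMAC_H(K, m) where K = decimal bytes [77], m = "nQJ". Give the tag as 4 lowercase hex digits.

Key decimal bytes [77] = 4d is 1 byte ≤ B = 6; zero-pad to 6 bytes: K' = 4d 00 00 00 00 00.
K' ⊕ ipad = 7b 36 36 36 36 36.  K' ⊕ opad = 11 5c 5c 5c 5c 5c.
Inner input = (K'⊕ipad) ∥ m = 7b 36 36 36 36 36 ∥ 6e 51 4a.
Inner hash: sum = 123+54+54+54+54+54+110+81+74 = 658 → 02 92.
Outer input = (K'⊕opad) ∥ inner = 11 5c 5c 5c 5c 5c ∥ 02 92.
Outer hash (tag): sum = 17+92+92+92+92+92+2+146 = 625 → 02 71.

0271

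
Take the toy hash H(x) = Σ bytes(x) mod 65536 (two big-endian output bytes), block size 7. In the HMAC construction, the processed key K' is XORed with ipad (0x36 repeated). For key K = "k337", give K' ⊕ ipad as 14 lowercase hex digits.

5d050501363636

Key "k337" = 6b 33 33 37 is 4 bytes ≤ B = 7; zero-pad to 7 bytes: K' = 6b 33 33 37 00 00 00.
XOR each byte with 0x36: 6b⊕36=5d, 33⊕36=05, 33⊕36=05, 37⊕36=01, 00⊕36=36, 00⊕36=36, 00⊕36=36.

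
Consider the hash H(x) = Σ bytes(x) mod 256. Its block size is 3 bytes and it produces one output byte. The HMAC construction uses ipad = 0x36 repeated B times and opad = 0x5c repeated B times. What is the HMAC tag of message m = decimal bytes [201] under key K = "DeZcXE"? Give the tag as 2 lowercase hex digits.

Key "DeZcXE" = 44 65 5a 63 58 45 is 6 bytes > B = 3, so hash it first: H(key) = 03, then zero-pad to 3 bytes: K' = 03 00 00.
K' ⊕ ipad = 35 36 36.  K' ⊕ opad = 5f 5c 5c.
Inner input = (K'⊕ipad) ∥ m = 35 36 36 ∥ c9.
Inner hash: sum = 53+54+54+201 = 362; mod 256 = 106 → 6a.
Outer input = (K'⊕opad) ∥ inner = 5f 5c 5c ∥ 6a.
Outer hash (tag): sum = 95+92+92+106 = 385; mod 256 = 129 → 81.

81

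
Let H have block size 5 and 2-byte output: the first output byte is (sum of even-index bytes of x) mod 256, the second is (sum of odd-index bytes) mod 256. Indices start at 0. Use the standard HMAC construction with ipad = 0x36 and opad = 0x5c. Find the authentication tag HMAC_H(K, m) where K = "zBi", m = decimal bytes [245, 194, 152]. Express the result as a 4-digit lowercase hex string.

Key "zBi" = 7a 42 69 is 3 bytes ≤ B = 5; zero-pad to 5 bytes: K' = 7a 42 69 00 00.
K' ⊕ ipad = 4c 74 5f 36 36.  K' ⊕ opad = 26 1e 35 5c 5c.
Inner input = (K'⊕ipad) ∥ m = 4c 74 5f 36 36 ∥ f5 c2 98.
Inner hash: even-index sum = 419 mod 256 = 163; odd-index sum = 567 mod 256 = 55 → a3 37.
Outer input = (K'⊕opad) ∥ inner = 26 1e 35 5c 5c ∥ a3 37.
Outer hash (tag): even-index sum = 238 mod 256 = 238; odd-index sum = 285 mod 256 = 29 → ee 1d.

ee1d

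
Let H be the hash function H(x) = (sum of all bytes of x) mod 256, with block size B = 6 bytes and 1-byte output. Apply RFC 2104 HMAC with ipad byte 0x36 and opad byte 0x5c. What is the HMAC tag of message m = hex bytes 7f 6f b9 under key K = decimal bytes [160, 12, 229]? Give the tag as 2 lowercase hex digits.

Key decimal bytes [160, 12, 229] = a0 0c e5 is 3 bytes ≤ B = 6; zero-pad to 6 bytes: K' = a0 0c e5 00 00 00.
K' ⊕ ipad = 96 3a d3 36 36 36.  K' ⊕ opad = fc 50 b9 5c 5c 5c.
Inner input = (K'⊕ipad) ∥ m = 96 3a d3 36 36 36 ∥ 7f 6f b9.
Inner hash: sum = 150+58+211+54+54+54+127+111+185 = 1004; mod 256 = 236 → ec.
Outer input = (K'⊕opad) ∥ inner = fc 50 b9 5c 5c 5c ∥ ec.
Outer hash (tag): sum = 252+80+185+92+92+92+236 = 1029; mod 256 = 5 → 05.

05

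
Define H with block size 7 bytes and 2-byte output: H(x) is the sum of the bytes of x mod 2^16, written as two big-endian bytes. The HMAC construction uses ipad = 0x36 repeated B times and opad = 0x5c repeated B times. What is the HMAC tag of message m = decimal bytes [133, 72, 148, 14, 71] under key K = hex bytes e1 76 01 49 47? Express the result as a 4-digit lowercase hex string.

Key hex bytes e1 76 01 49 47 is 5 bytes ≤ B = 7; zero-pad to 7 bytes: K' = e1 76 01 49 47 00 00.
K' ⊕ ipad = d7 40 37 7f 71 36 36.  K' ⊕ opad = bd 2a 5d 15 1b 5c 5c.
Inner input = (K'⊕ipad) ∥ m = d7 40 37 7f 71 36 36 ∥ 85 48 94 0e 47.
Inner hash: sum = 215+64+55+127+113+54+54+133+72+148+14+71 = 1120 → 04 60.
Outer input = (K'⊕opad) ∥ inner = bd 2a 5d 15 1b 5c 5c ∥ 04 60.
Outer hash (tag): sum = 189+42+93+21+27+92+92+4+96 = 656 → 02 90.

0290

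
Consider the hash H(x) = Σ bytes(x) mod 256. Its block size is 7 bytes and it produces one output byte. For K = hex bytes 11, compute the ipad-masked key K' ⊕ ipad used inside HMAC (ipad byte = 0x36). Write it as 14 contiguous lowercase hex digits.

Key hex bytes 11 is 1 byte ≤ B = 7; zero-pad to 7 bytes: K' = 11 00 00 00 00 00 00.
XOR each byte with 0x36: 11⊕36=27, 00⊕36=36, 00⊕36=36, 00⊕36=36, 00⊕36=36, 00⊕36=36, 00⊕36=36.

27363636363636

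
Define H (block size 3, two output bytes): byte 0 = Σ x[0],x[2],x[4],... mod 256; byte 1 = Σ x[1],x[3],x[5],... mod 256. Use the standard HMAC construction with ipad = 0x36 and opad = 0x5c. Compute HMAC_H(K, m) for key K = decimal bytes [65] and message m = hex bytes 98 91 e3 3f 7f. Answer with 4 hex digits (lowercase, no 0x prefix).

a9d9

Key decimal bytes [65] = 41 is 1 byte ≤ B = 3; zero-pad to 3 bytes: K' = 41 00 00.
K' ⊕ ipad = 77 36 36.  K' ⊕ opad = 1d 5c 5c.
Inner input = (K'⊕ipad) ∥ m = 77 36 36 ∥ 98 91 e3 3f 7f.
Inner hash: even-index sum = 381 mod 256 = 125; odd-index sum = 560 mod 256 = 48 → 7d 30.
Outer input = (K'⊕opad) ∥ inner = 1d 5c 5c ∥ 7d 30.
Outer hash (tag): even-index sum = 169 mod 256 = 169; odd-index sum = 217 mod 256 = 217 → a9 d9.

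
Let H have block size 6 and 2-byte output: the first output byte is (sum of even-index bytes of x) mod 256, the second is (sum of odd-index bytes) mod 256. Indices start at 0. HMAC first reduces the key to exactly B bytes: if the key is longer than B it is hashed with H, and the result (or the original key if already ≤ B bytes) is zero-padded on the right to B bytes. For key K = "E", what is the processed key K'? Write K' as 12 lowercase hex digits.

Key "E" = 45 is 1 byte ≤ B = 6; zero-pad to 6 bytes: K' = 45 00 00 00 00 00.

450000000000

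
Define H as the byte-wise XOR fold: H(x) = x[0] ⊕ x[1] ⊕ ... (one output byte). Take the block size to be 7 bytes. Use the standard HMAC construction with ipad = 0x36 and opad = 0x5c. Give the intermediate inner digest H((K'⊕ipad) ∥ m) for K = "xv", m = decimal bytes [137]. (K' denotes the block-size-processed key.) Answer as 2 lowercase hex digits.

b1

Key "xv" = 78 76 is 2 bytes ≤ B = 7; zero-pad to 7 bytes: K' = 78 76 00 00 00 00 00.
K' ⊕ ipad = 4e 40 36 36 36 36 36.
Inner input = 4e 40 36 36 36 36 36 ∥ 89.
Inner hash: XOR 4e⊕40⊕36⊕36⊕36⊕36⊕36⊕89 = b1.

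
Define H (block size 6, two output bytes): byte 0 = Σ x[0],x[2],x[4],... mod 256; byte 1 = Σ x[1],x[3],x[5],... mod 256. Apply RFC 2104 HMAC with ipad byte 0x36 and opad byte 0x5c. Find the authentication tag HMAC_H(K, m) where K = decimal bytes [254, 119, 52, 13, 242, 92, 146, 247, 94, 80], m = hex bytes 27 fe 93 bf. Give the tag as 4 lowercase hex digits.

486d

Key decimal bytes [254, 119, 52, 13, 242, 92, 146, 247, 94, 80] = fe 77 34 0d f2 5c 92 f7 5e 50 is 10 bytes > B = 6, so hash it first: H(key) = 14 27, then zero-pad to 6 bytes: K' = 14 27 00 00 00 00.
K' ⊕ ipad = 22 11 36 36 36 36.  K' ⊕ opad = 48 7b 5c 5c 5c 5c.
Inner input = (K'⊕ipad) ∥ m = 22 11 36 36 36 36 ∥ 27 fe 93 bf.
Inner hash: even-index sum = 328 mod 256 = 72; odd-index sum = 570 mod 256 = 58 → 48 3a.
Outer input = (K'⊕opad) ∥ inner = 48 7b 5c 5c 5c 5c ∥ 48 3a.
Outer hash (tag): even-index sum = 328 mod 256 = 72; odd-index sum = 365 mod 256 = 109 → 48 6d.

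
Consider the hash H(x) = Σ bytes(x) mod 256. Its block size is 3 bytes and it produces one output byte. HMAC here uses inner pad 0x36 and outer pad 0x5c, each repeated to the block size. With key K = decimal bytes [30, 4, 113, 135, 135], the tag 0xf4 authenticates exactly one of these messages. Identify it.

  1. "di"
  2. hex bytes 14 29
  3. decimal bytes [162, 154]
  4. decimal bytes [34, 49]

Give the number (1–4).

3

Key decimal bytes [30, 4, 113, 135, 135] = 1e 04 71 87 87 is 5 bytes > B = 3, so hash it first: H(key) = a1, then zero-pad to 3 bytes: K' = a1 00 00.
K' ⊕ ipad = 97 36 36; K' ⊕ opad = fd 5c 5c.
m1: inner = H(97 36 36 64 69) = d0; tag = H(fd 5c 5c d0) = 85
m2: inner = H(97 36 36 14 29) = 40; tag = H(fd 5c 5c 40) = f5
m3: inner = H(97 36 36 a2 9a) = 3f; tag = H(fd 5c 5c 3f) = f4 ← matches
m4: inner = H(97 36 36 22 31) = 56; tag = H(fd 5c 5c 56) = 0b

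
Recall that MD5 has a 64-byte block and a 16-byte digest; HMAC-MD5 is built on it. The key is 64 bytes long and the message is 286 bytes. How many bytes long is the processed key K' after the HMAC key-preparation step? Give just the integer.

64

Key is 64 ≤ 64 bytes, zero-padded: |K'| = 64.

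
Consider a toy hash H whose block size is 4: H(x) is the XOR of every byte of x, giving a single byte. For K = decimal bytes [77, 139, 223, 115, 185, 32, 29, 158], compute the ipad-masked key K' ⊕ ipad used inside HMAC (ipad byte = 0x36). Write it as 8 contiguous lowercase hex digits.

46363636

Key decimal bytes [77, 139, 223, 115, 185, 32, 29, 158] = 4d 8b df 73 b9 20 1d 9e is 8 bytes > B = 4, so hash it first: H(key) = 70, then zero-pad to 4 bytes: K' = 70 00 00 00.
XOR each byte with 0x36: 70⊕36=46, 00⊕36=36, 00⊕36=36, 00⊕36=36.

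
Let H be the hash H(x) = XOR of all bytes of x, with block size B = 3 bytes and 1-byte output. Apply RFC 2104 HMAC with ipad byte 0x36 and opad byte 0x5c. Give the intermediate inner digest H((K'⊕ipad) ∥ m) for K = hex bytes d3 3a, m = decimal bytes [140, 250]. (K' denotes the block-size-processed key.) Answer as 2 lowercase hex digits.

Key hex bytes d3 3a is 2 bytes ≤ B = 3; zero-pad to 3 bytes: K' = d3 3a 00.
K' ⊕ ipad = e5 0c 36.
Inner input = e5 0c 36 ∥ 8c fa.
Inner hash: XOR e5⊕0c⊕36⊕8c⊕fa = a9.

a9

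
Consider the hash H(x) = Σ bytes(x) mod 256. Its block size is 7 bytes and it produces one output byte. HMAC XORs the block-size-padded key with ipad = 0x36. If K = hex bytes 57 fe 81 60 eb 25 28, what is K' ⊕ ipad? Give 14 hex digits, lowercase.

Key hex bytes 57 fe 81 60 eb 25 28 is exactly B = 7 bytes: K' = 57 fe 81 60 eb 25 28.
XOR each byte with 0x36: 57⊕36=61, fe⊕36=c8, 81⊕36=b7, 60⊕36=56, eb⊕36=dd, 25⊕36=13, 28⊕36=1e.

61c8b756dd131e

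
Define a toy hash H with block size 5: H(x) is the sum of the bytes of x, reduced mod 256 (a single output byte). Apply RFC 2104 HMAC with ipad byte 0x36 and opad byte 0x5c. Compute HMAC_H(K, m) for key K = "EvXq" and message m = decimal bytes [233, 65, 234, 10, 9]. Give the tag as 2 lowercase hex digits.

95

Key "EvXq" = 45 76 58 71 is 4 bytes ≤ B = 5; zero-pad to 5 bytes: K' = 45 76 58 71 00.
K' ⊕ ipad = 73 40 6e 47 36.  K' ⊕ opad = 19 2a 04 2d 5c.
Inner input = (K'⊕ipad) ∥ m = 73 40 6e 47 36 ∥ e9 41 ea 0a 09.
Inner hash: sum = 115+64+110+71+54+233+65+234+10+9 = 965; mod 256 = 197 → c5.
Outer input = (K'⊕opad) ∥ inner = 19 2a 04 2d 5c ∥ c5.
Outer hash (tag): sum = 25+42+4+45+92+197 = 405; mod 256 = 149 → 95.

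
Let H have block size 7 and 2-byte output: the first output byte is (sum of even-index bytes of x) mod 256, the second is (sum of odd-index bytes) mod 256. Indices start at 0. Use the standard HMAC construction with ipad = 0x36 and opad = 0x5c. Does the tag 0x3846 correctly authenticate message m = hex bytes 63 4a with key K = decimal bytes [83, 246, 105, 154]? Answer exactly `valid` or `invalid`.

invalid

Key decimal bytes [83, 246, 105, 154] = 53 f6 69 9a is 4 bytes ≤ B = 7; zero-pad to 7 bytes: K' = 53 f6 69 9a 00 00 00.
K' ⊕ ipad = 65 c0 5f ac 36 36 36; K' ⊕ opad = 0f aa 35 c6 5c 5c 5c.
Inner hash: even-index sum = 378 mod 256 = 122; odd-index sum = 517 mod 256 = 5 → 7a 05.
Outer hash (recomputed tag): even-index sum = 257 mod 256 = 1; odd-index sum = 582 mod 256 = 70 → 01 46.
Recomputed tag = 0146; claimed = 3846 → mismatch.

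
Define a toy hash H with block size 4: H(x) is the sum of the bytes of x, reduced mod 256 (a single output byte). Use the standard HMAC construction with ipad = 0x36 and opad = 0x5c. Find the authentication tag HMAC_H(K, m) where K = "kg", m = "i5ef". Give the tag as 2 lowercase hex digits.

Key "kg" = 6b 67 is 2 bytes ≤ B = 4; zero-pad to 4 bytes: K' = 6b 67 00 00.
K' ⊕ ipad = 5d 51 36 36.  K' ⊕ opad = 37 3b 5c 5c.
Inner input = (K'⊕ipad) ∥ m = 5d 51 36 36 ∥ 69 35 65 66.
Inner hash: sum = 93+81+54+54+105+53+101+102 = 643; mod 256 = 131 → 83.
Outer input = (K'⊕opad) ∥ inner = 37 3b 5c 5c ∥ 83.
Outer hash (tag): sum = 55+59+92+92+131 = 429; mod 256 = 173 → ad.

ad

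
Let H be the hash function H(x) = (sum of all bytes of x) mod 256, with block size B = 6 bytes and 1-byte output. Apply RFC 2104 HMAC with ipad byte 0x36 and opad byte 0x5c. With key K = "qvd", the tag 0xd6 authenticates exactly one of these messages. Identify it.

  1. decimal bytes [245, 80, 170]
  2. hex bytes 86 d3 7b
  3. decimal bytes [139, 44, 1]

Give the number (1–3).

Key "qvd" = 71 76 64 is 3 bytes ≤ B = 6; zero-pad to 6 bytes: K' = 71 76 64 00 00 00.
K' ⊕ ipad = 47 40 52 36 36 36; K' ⊕ opad = 2d 2a 38 5c 5c 5c.
m1: inner = H(47 40 52 36 36 36 f5 50 aa) = 6a; tag = H(2d 2a 38 5c 5c 5c 6a) = 0d
m2: inner = H(47 40 52 36 36 36 86 d3 7b) = 4f; tag = H(2d 2a 38 5c 5c 5c 4f) = f2
m3: inner = H(47 40 52 36 36 36 8b 2c 01) = 33; tag = H(2d 2a 38 5c 5c 5c 33) = d6 ← matches

3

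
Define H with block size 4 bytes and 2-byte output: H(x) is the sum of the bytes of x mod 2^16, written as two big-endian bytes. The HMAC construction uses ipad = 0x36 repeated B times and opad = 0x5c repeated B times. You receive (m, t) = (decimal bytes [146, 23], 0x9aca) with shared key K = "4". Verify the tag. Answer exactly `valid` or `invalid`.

Key "4" = 34 is 1 byte ≤ B = 4; zero-pad to 4 bytes: K' = 34 00 00 00.
K' ⊕ ipad = 02 36 36 36; K' ⊕ opad = 68 5c 5c 5c.
Inner hash: sum = 2+54+54+54+146+23 = 333 → 01 4d.
Outer hash (recomputed tag): sum = 104+92+92+92+1+77 = 458 → 01 ca.
Recomputed tag = 01ca; claimed = 9aca → mismatch.

invalid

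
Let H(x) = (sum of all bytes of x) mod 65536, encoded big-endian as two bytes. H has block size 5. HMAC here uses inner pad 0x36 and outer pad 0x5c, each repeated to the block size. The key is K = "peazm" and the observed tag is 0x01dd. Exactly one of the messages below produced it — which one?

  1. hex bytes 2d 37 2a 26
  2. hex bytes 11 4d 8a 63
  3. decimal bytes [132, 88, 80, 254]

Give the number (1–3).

Key "peazm" = 70 65 61 7a 6d is exactly B = 5 bytes: K' = 70 65 61 7a 6d.
K' ⊕ ipad = 46 53 57 4c 5b; K' ⊕ opad = 2c 39 3d 26 31.
m1: inner = H(46 53 57 4c 5b 2d 37 2a 26) = 02 4b; tag = H(2c 39 3d 26 31 02 4b) = 0146
m2: inner = H(46 53 57 4c 5b 11 4d 8a 63) = 02 e2; tag = H(2c 39 3d 26 31 02 e2) = 01dd ← matches
m3: inner = H(46 53 57 4c 5b 84 58 50 fe) = 03 c1; tag = H(2c 39 3d 26 31 03 c1) = 01bd

2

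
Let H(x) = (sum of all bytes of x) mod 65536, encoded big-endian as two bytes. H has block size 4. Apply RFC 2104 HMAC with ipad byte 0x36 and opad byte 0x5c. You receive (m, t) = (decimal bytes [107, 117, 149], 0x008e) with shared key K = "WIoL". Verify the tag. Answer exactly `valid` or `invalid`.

Key "WIoL" = 57 49 6f 4c is exactly B = 4 bytes: K' = 57 49 6f 4c.
K' ⊕ ipad = 61 7f 59 7a; K' ⊕ opad = 0b 15 33 10.
Inner hash: sum = 97+127+89+122+107+117+149 = 808 → 03 28.
Outer hash (recomputed tag): sum = 11+21+51+16+3+40 = 142 → 00 8e.
Recomputed tag = 008e; claimed = 008e → match.

valid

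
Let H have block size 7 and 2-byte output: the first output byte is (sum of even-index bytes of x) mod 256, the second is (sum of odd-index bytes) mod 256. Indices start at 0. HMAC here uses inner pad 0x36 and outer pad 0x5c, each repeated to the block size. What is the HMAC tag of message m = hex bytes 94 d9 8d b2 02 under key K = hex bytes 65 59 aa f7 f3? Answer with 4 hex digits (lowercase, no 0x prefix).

c381

Key hex bytes 65 59 aa f7 f3 is 5 bytes ≤ B = 7; zero-pad to 7 bytes: K' = 65 59 aa f7 f3 00 00.
K' ⊕ ipad = 53 6f 9c c1 c5 36 36.  K' ⊕ opad = 39 05 f6 ab af 5c 5c.
Inner input = (K'⊕ipad) ∥ m = 53 6f 9c c1 c5 36 36 ∥ 94 d9 8d b2 02.
Inner hash: even-index sum = 885 mod 256 = 117; odd-index sum = 649 mod 256 = 137 → 75 89.
Outer input = (K'⊕opad) ∥ inner = 39 05 f6 ab af 5c 5c ∥ 75 89.
Outer hash (tag): even-index sum = 707 mod 256 = 195; odd-index sum = 385 mod 256 = 129 → c3 81.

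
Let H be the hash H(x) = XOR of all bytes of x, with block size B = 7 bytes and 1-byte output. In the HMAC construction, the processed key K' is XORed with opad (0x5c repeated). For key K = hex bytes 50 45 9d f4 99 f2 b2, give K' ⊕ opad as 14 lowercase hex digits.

Key hex bytes 50 45 9d f4 99 f2 b2 is exactly B = 7 bytes: K' = 50 45 9d f4 99 f2 b2.
XOR each byte with 0x5c: 50⊕5c=0c, 45⊕5c=19, 9d⊕5c=c1, f4⊕5c=a8, 99⊕5c=c5, f2⊕5c=ae, b2⊕5c=ee.

0c19c1a8c5aeee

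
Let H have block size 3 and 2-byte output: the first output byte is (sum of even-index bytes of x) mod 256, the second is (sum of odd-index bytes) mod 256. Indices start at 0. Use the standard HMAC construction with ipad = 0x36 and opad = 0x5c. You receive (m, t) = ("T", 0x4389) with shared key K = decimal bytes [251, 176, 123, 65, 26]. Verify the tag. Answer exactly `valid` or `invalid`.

Key decimal bytes [251, 176, 123, 65, 26] = fb b0 7b 41 1a is 5 bytes > B = 3, so hash it first: H(key) = 90 f1, then zero-pad to 3 bytes: K' = 90 f1 00.
K' ⊕ ipad = a6 c7 36; K' ⊕ opad = cc ad 5c.
Inner hash: even-index sum = 220 mod 256 = 220; odd-index sum = 283 mod 256 = 27 → dc 1b.
Outer hash (recomputed tag): even-index sum = 323 mod 256 = 67; odd-index sum = 393 mod 256 = 137 → 43 89.
Recomputed tag = 4389; claimed = 4389 → match.

valid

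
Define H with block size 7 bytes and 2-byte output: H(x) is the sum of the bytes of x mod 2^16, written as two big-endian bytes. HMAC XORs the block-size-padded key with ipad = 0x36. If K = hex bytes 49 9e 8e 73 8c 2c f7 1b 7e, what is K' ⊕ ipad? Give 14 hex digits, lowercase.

Key hex bytes 49 9e 8e 73 8c 2c f7 1b 7e is 9 bytes > B = 7, so hash it first: H(key) = 04 30, then zero-pad to 7 bytes: K' = 04 30 00 00 00 00 00.
XOR each byte with 0x36: 04⊕36=32, 30⊕36=06, 00⊕36=36, 00⊕36=36, 00⊕36=36, 00⊕36=36, 00⊕36=36.

32063636363636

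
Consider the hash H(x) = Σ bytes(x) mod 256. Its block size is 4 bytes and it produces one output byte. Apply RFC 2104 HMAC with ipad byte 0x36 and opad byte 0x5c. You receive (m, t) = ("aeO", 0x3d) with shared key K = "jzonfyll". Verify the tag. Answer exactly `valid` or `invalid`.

Key "jzonfyll" = 6a 7a 6f 6e 66 79 6c 6c is 8 bytes > B = 4, so hash it first: H(key) = 78, then zero-pad to 4 bytes: K' = 78 00 00 00.
K' ⊕ ipad = 4e 36 36 36; K' ⊕ opad = 24 5c 5c 5c.
Inner hash: sum = 78+54+54+54+97+101+79 = 517; mod 256 = 5 → 05.
Outer hash (recomputed tag): sum = 36+92+92+92+5 = 317; mod 256 = 61 → 3d.
Recomputed tag = 3d; claimed = 3d → match.

valid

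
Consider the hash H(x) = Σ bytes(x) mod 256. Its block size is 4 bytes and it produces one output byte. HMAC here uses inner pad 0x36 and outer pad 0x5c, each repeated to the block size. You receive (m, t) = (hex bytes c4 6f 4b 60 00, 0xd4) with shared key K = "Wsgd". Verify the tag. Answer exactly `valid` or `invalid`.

Key "Wsgd" = 57 73 67 64 is exactly B = 4 bytes: K' = 57 73 67 64.
K' ⊕ ipad = 61 45 51 52; K' ⊕ opad = 0b 2f 3b 38.
Inner hash: sum = 97+69+81+82+196+111+75+96+0 = 807; mod 256 = 39 → 27.
Outer hash (recomputed tag): sum = 11+47+59+56+39 = 212 → d4.
Recomputed tag = d4; claimed = d4 → match.

valid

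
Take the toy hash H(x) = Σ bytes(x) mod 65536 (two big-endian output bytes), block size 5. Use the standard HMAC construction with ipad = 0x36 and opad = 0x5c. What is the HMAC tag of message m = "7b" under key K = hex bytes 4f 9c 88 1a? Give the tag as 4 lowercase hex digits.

0327

Key hex bytes 4f 9c 88 1a is 4 bytes ≤ B = 5; zero-pad to 5 bytes: K' = 4f 9c 88 1a 00.
K' ⊕ ipad = 79 aa be 2c 36.  K' ⊕ opad = 13 c0 d4 46 5c.
Inner input = (K'⊕ipad) ∥ m = 79 aa be 2c 36 ∥ 37 62.
Inner hash: sum = 121+170+190+44+54+55+98 = 732 → 02 dc.
Outer input = (K'⊕opad) ∥ inner = 13 c0 d4 46 5c ∥ 02 dc.
Outer hash (tag): sum = 19+192+212+70+92+2+220 = 807 → 03 27.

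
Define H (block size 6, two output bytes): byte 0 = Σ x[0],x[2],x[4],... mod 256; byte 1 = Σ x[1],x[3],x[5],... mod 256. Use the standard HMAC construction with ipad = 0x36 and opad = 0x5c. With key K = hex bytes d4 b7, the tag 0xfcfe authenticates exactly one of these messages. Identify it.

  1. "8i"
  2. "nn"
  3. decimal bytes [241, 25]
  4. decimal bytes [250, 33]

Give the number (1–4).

2

Key hex bytes d4 b7 is 2 bytes ≤ B = 6; zero-pad to 6 bytes: K' = d4 b7 00 00 00 00.
K' ⊕ ipad = e2 81 36 36 36 36; K' ⊕ opad = 88 eb 5c 5c 5c 5c.
m1: inner = H(e2 81 36 36 36 36 38 69) = 86 56; tag = H(88 eb 5c 5c 5c 5c 86 56) = c6f9
m2: inner = H(e2 81 36 36 36 36 6e 6e) = bc 5b; tag = H(88 eb 5c 5c 5c 5c bc 5b) = fcfe ← matches
m3: inner = H(e2 81 36 36 36 36 f1 19) = 3f 06; tag = H(88 eb 5c 5c 5c 5c 3f 06) = 7fa9
m4: inner = H(e2 81 36 36 36 36 fa 21) = 48 0e; tag = H(88 eb 5c 5c 5c 5c 48 0e) = 88b1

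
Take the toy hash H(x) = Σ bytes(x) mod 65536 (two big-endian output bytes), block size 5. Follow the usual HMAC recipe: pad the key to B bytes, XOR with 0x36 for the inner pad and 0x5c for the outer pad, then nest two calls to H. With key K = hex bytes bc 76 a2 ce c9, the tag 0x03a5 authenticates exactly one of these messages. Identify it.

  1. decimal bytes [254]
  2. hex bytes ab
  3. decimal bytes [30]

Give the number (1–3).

3

Key hex bytes bc 76 a2 ce c9 is exactly B = 5 bytes: K' = bc 76 a2 ce c9.
K' ⊕ ipad = 8a 40 94 f8 ff; K' ⊕ opad = e0 2a fe 92 95.
m1: inner = H(8a 40 94 f8 ff fe) = 04 53; tag = H(e0 2a fe 92 95 04 53) = 0386
m2: inner = H(8a 40 94 f8 ff ab) = 04 00; tag = H(e0 2a fe 92 95 04 00) = 0333
m3: inner = H(8a 40 94 f8 ff 1e) = 03 73; tag = H(e0 2a fe 92 95 03 73) = 03a5 ← matches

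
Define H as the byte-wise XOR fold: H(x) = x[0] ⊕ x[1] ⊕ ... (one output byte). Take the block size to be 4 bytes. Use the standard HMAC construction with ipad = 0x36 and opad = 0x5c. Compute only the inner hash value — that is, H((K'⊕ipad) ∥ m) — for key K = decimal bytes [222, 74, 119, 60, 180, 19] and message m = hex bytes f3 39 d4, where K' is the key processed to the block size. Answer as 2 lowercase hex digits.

Key decimal bytes [222, 74, 119, 60, 180, 19] = de 4a 77 3c b4 13 is 6 bytes > B = 4, so hash it first: H(key) = 78, then zero-pad to 4 bytes: K' = 78 00 00 00.
K' ⊕ ipad = 4e 36 36 36.
Inner input = 4e 36 36 36 ∥ f3 39 d4.
Inner hash: XOR 4e⊕36⊕36⊕36⊕f3⊕39⊕d4 = 66.

66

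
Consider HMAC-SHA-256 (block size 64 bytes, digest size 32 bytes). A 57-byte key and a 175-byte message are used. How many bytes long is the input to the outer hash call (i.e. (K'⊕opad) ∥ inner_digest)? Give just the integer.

Key is 57 ≤ 64 bytes, zero-padded: |K'| = 64.
Outer input = (K'⊕opad) ∥ H(inner) → 64 + 32 = 96 bytes.

96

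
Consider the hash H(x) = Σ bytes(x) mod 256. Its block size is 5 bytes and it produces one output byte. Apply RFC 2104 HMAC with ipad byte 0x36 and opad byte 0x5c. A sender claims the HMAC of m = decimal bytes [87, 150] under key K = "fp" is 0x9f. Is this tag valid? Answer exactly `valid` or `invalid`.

Key "fp" = 66 70 is 2 bytes ≤ B = 5; zero-pad to 5 bytes: K' = 66 70 00 00 00.
K' ⊕ ipad = 50 46 36 36 36; K' ⊕ opad = 3a 2c 5c 5c 5c.
Inner hash: sum = 80+70+54+54+54+87+150 = 549; mod 256 = 37 → 25.
Outer hash (recomputed tag): sum = 58+44+92+92+92+37 = 415; mod 256 = 159 → 9f.
Recomputed tag = 9f; claimed = 9f → match.

valid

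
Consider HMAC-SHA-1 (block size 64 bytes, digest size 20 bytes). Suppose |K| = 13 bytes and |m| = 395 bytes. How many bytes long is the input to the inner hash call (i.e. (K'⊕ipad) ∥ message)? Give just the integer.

459

Key is 13 ≤ 64 bytes, zero-padded: |K'| = 64.
Inner input = (K'⊕ipad) ∥ m → 64 + 395 = 459 bytes.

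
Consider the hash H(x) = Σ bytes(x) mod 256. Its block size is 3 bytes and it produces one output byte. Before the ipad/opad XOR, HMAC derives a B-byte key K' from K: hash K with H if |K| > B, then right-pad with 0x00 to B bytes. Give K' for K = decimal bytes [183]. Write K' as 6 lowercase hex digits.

b70000

Key decimal bytes [183] = b7 is 1 byte ≤ B = 3; zero-pad to 3 bytes: K' = b7 00 00.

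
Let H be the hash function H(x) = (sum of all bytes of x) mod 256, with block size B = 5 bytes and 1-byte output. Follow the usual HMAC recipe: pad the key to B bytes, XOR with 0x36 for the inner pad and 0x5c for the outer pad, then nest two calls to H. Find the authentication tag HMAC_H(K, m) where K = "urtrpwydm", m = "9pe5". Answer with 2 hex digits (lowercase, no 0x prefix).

Key "urtrpwydm" = 75 72 74 72 70 77 79 64 6d is 9 bytes > B = 5, so hash it first: H(key) = fe, then zero-pad to 5 bytes: K' = fe 00 00 00 00.
K' ⊕ ipad = c8 36 36 36 36.  K' ⊕ opad = a2 5c 5c 5c 5c.
Inner input = (K'⊕ipad) ∥ m = c8 36 36 36 36 ∥ 39 70 65 35.
Inner hash: sum = 200+54+54+54+54+57+112+101+53 = 739; mod 256 = 227 → e3.
Outer input = (K'⊕opad) ∥ inner = a2 5c 5c 5c 5c ∥ e3.
Outer hash (tag): sum = 162+92+92+92+92+227 = 757; mod 256 = 245 → f5.

f5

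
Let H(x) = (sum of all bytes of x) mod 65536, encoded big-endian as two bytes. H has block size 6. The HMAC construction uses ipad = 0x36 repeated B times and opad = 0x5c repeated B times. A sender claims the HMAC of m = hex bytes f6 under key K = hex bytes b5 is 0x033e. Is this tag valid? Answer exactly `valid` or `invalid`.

Key hex bytes b5 is 1 byte ≤ B = 6; zero-pad to 6 bytes: K' = b5 00 00 00 00 00.
K' ⊕ ipad = 83 36 36 36 36 36; K' ⊕ opad = e9 5c 5c 5c 5c 5c.
Inner hash: sum = 131+54+54+54+54+54+246 = 647 → 02 87.
Outer hash (recomputed tag): sum = 233+92+92+92+92+92+2+135 = 830 → 03 3e.
Recomputed tag = 033e; claimed = 033e → match.

valid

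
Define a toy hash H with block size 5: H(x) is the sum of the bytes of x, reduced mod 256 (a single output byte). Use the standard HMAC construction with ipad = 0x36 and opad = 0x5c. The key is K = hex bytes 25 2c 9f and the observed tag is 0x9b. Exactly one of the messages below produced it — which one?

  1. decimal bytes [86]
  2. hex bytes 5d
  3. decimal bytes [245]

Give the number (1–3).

3

Key hex bytes 25 2c 9f is 3 bytes ≤ B = 5; zero-pad to 5 bytes: K' = 25 2c 9f 00 00.
K' ⊕ ipad = 13 1a a9 36 36; K' ⊕ opad = 79 70 c3 5c 5c.
m1: inner = H(13 1a a9 36 36 56) = 98; tag = H(79 70 c3 5c 5c 98) = fc
m2: inner = H(13 1a a9 36 36 5d) = 9f; tag = H(79 70 c3 5c 5c 9f) = 03
m3: inner = H(13 1a a9 36 36 f5) = 37; tag = H(79 70 c3 5c 5c 37) = 9b ← matches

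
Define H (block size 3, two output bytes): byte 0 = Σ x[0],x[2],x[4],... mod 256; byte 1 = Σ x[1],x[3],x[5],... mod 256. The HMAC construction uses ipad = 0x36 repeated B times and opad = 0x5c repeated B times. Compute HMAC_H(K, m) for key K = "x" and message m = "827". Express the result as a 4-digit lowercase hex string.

2512

Key "x" = 78 is 1 byte ≤ B = 3; zero-pad to 3 bytes: K' = 78 00 00.
K' ⊕ ipad = 4e 36 36.  K' ⊕ opad = 24 5c 5c.
Inner input = (K'⊕ipad) ∥ m = 4e 36 36 ∥ 38 32 37.
Inner hash: even-index sum = 182 mod 256 = 182; odd-index sum = 165 mod 256 = 165 → b6 a5.
Outer input = (K'⊕opad) ∥ inner = 24 5c 5c ∥ b6 a5.
Outer hash (tag): even-index sum = 293 mod 256 = 37; odd-index sum = 274 mod 256 = 18 → 25 12.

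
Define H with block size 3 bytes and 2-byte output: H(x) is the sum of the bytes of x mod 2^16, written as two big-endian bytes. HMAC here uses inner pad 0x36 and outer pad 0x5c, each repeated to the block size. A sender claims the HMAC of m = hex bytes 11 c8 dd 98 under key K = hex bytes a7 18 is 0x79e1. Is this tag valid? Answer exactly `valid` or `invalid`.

invalid

Key hex bytes a7 18 is 2 bytes ≤ B = 3; zero-pad to 3 bytes: K' = a7 18 00.
K' ⊕ ipad = 91 2e 36; K' ⊕ opad = fb 44 5c.
Inner hash: sum = 145+46+54+17+200+221+152 = 835 → 03 43.
Outer hash (recomputed tag): sum = 251+68+92+3+67 = 481 → 01 e1.
Recomputed tag = 01e1; claimed = 79e1 → mismatch.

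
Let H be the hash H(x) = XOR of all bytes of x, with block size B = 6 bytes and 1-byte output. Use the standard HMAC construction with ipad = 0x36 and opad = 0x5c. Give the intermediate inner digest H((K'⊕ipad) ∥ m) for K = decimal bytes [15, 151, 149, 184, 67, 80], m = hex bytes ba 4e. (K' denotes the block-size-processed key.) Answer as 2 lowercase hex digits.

52

Key decimal bytes [15, 151, 149, 184, 67, 80] = 0f 97 95 b8 43 50 is exactly B = 6 bytes: K' = 0f 97 95 b8 43 50.
K' ⊕ ipad = 39 a1 a3 8e 75 66.
Inner input = 39 a1 a3 8e 75 66 ∥ ba 4e.
Inner hash: XOR 39⊕a1⊕a3⊕8e⊕75⊕66⊕ba⊕4e = 52.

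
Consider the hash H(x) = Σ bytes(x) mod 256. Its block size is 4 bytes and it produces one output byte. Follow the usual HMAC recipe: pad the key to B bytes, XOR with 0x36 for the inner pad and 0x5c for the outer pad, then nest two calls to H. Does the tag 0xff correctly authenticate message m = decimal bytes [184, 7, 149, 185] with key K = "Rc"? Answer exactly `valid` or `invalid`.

Key "Rc" = 52 63 is 2 bytes ≤ B = 4; zero-pad to 4 bytes: K' = 52 63 00 00.
K' ⊕ ipad = 64 55 36 36; K' ⊕ opad = 0e 3f 5c 5c.
Inner hash: sum = 100+85+54+54+184+7+149+185 = 818; mod 256 = 50 → 32.
Outer hash (recomputed tag): sum = 14+63+92+92+50 = 311; mod 256 = 55 → 37.
Recomputed tag = 37; claimed = ff → mismatch.

invalid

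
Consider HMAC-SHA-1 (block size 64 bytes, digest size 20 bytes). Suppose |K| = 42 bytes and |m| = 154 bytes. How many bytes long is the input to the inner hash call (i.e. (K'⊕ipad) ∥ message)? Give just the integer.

Key is 42 ≤ 64 bytes, zero-padded: |K'| = 64.
Inner input = (K'⊕ipad) ∥ m → 64 + 154 = 218 bytes.

218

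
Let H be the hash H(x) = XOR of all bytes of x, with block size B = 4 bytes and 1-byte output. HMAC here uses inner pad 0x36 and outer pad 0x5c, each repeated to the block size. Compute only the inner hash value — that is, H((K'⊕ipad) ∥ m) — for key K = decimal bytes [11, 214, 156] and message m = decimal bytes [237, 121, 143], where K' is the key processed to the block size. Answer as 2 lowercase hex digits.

5a

Key decimal bytes [11, 214, 156] = 0b d6 9c is 3 bytes ≤ B = 4; zero-pad to 4 bytes: K' = 0b d6 9c 00.
K' ⊕ ipad = 3d e0 aa 36.
Inner input = 3d e0 aa 36 ∥ ed 79 8f.
Inner hash: XOR 3d⊕e0⊕aa⊕36⊕ed⊕79⊕8f = 5a.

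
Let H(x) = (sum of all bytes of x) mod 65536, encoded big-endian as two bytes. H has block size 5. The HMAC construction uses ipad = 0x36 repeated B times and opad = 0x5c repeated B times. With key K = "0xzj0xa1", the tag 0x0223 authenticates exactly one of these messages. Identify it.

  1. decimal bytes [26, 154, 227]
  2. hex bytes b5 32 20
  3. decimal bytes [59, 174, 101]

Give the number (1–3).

3

Key "0xzj0xa1" = 30 78 7a 6a 30 78 61 31 is 8 bytes > B = 5, so hash it first: H(key) = 02 c6, then zero-pad to 5 bytes: K' = 02 c6 00 00 00.
K' ⊕ ipad = 34 f0 36 36 36; K' ⊕ opad = 5e 9a 5c 5c 5c.
m1: inner = H(34 f0 36 36 36 1a 9a e3) = 03 5d; tag = H(5e 9a 5c 5c 5c 03 5d) = 026c
m2: inner = H(34 f0 36 36 36 b5 32 20) = 02 cd; tag = H(5e 9a 5c 5c 5c 02 cd) = 02db
m3: inner = H(34 f0 36 36 36 3b ae 65) = 03 14; tag = H(5e 9a 5c 5c 5c 03 14) = 0223 ← matches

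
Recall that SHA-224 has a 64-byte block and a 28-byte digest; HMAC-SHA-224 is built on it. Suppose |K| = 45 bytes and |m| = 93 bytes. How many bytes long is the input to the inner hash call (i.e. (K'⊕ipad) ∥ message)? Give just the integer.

157

Key is 45 ≤ 64 bytes, zero-padded: |K'| = 64.
Inner input = (K'⊕ipad) ∥ m → 64 + 93 = 157 bytes.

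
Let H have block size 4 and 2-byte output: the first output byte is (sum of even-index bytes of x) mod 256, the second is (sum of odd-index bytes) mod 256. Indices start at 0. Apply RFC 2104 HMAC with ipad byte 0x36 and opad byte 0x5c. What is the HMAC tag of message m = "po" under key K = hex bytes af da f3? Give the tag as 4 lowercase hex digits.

Key hex bytes af da f3 is 3 bytes ≤ B = 4; zero-pad to 4 bytes: K' = af da f3 00.
K' ⊕ ipad = 99 ec c5 36.  K' ⊕ opad = f3 86 af 5c.
Inner input = (K'⊕ipad) ∥ m = 99 ec c5 36 ∥ 70 6f.
Inner hash: even-index sum = 462 mod 256 = 206; odd-index sum = 401 mod 256 = 145 → ce 91.
Outer input = (K'⊕opad) ∥ inner = f3 86 af 5c ∥ ce 91.
Outer hash (tag): even-index sum = 624 mod 256 = 112; odd-index sum = 371 mod 256 = 115 → 70 73.

7073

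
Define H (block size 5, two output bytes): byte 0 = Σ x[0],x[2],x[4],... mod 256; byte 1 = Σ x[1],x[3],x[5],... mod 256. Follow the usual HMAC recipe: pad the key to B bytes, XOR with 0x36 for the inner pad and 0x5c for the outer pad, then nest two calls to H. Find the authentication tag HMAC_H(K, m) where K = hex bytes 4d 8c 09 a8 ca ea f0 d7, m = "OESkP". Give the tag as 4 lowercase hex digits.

ef47

Key hex bytes 4d 8c 09 a8 ca ea f0 d7 is 8 bytes > B = 5, so hash it first: H(key) = 10 f5, then zero-pad to 5 bytes: K' = 10 f5 00 00 00.
K' ⊕ ipad = 26 c3 36 36 36.  K' ⊕ opad = 4c a9 5c 5c 5c.
Inner input = (K'⊕ipad) ∥ m = 26 c3 36 36 36 ∥ 4f 45 53 6b 50.
Inner hash: even-index sum = 322 mod 256 = 66; odd-index sum = 491 mod 256 = 235 → 42 eb.
Outer input = (K'⊕opad) ∥ inner = 4c a9 5c 5c 5c ∥ 42 eb.
Outer hash (tag): even-index sum = 495 mod 256 = 239; odd-index sum = 327 mod 256 = 71 → ef 47.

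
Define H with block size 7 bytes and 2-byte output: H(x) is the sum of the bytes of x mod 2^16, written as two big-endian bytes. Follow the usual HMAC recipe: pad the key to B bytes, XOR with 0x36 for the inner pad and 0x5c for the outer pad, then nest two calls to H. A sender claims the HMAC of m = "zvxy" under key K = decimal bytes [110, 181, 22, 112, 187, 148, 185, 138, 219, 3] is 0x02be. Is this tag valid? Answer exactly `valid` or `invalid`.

valid

Key decimal bytes [110, 181, 22, 112, 187, 148, 185, 138, 219, 3] = 6e b5 16 70 bb 94 b9 8a db 03 is 10 bytes > B = 7, so hash it first: H(key) = 05 19, then zero-pad to 7 bytes: K' = 05 19 00 00 00 00 00.
K' ⊕ ipad = 33 2f 36 36 36 36 36; K' ⊕ opad = 59 45 5c 5c 5c 5c 5c.
Inner hash: sum = 51+47+54+54+54+54+54+122+118+120+121 = 849 → 03 51.
Outer hash (recomputed tag): sum = 89+69+92+92+92+92+92+3+81 = 702 → 02 be.
Recomputed tag = 02be; claimed = 02be → match.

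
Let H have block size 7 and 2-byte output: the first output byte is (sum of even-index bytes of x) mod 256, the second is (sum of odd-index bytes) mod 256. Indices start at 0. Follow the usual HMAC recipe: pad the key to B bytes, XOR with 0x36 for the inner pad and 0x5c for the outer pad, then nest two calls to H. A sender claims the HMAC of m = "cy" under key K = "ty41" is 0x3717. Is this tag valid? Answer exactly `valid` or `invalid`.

valid

Key "ty41" = 74 79 34 31 is 4 bytes ≤ B = 7; zero-pad to 7 bytes: K' = 74 79 34 31 00 00 00.
K' ⊕ ipad = 42 4f 02 07 36 36 36; K' ⊕ opad = 28 25 68 6d 5c 5c 5c.
Inner hash: even-index sum = 297 mod 256 = 41; odd-index sum = 239 mod 256 = 239 → 29 ef.
Outer hash (recomputed tag): even-index sum = 567 mod 256 = 55; odd-index sum = 279 mod 256 = 23 → 37 17.
Recomputed tag = 3717; claimed = 3717 → match.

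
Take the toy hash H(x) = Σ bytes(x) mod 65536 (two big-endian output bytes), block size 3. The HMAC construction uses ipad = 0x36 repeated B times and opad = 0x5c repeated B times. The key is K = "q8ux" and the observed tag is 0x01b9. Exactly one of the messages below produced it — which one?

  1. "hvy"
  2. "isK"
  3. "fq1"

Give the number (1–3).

2

Key "q8ux" = 71 38 75 78 is 4 bytes > B = 3, so hash it first: H(key) = 01 96, then zero-pad to 3 bytes: K' = 01 96 00.
K' ⊕ ipad = 37 a0 36; K' ⊕ opad = 5d ca 5c.
m1: inner = H(37 a0 36 68 76 79) = 02 64; tag = H(5d ca 5c 02 64) = 01e9
m2: inner = H(37 a0 36 69 73 4b) = 02 34; tag = H(5d ca 5c 02 34) = 01b9 ← matches
m3: inner = H(37 a0 36 66 71 31) = 02 15; tag = H(5d ca 5c 02 15) = 019a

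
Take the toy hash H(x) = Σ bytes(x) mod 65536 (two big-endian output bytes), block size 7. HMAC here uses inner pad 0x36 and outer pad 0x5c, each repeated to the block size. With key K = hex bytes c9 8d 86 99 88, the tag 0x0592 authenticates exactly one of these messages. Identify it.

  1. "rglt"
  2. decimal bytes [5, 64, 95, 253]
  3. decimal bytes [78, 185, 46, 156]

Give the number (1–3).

1

Key hex bytes c9 8d 86 99 88 is 5 bytes ≤ B = 7; zero-pad to 7 bytes: K' = c9 8d 86 99 88 00 00.
K' ⊕ ipad = ff bb b0 af be 36 36; K' ⊕ opad = 95 d1 da c5 d4 5c 5c.
m1: inner = H(ff bb b0 af be 36 36 72 67 6c 74) = 05 fc; tag = H(95 d1 da c5 d4 5c 5c 05 fc) = 0592 ← matches
m2: inner = H(ff bb b0 af be 36 36 05 40 5f fd) = 05 e4; tag = H(95 d1 da c5 d4 5c 5c 05 e4) = 057a
m3: inner = H(ff bb b0 af be 36 36 4e b9 2e 9c) = 06 14; tag = H(95 d1 da c5 d4 5c 5c 06 14) = 04ab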